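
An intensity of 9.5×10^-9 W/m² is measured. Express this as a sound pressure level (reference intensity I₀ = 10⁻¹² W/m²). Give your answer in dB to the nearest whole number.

40 dB

L = 10·log₁₀(I/I₀) = 10·log₁₀(9.5×10^-9/10⁻¹²) = 10·log₁₀(9.5×10^3).
L = 10·(0.9777 + 3) = 39.78 dB.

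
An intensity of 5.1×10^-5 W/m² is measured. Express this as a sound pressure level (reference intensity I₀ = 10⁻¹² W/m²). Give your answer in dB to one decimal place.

I/I₀ = 5.1×10^-5/10⁻¹² = 5.1×10^7, and L = 10·log₁₀(I/I₀).
L = 10·(0.7076 + 7) = 77.08 dB.

77.1 dB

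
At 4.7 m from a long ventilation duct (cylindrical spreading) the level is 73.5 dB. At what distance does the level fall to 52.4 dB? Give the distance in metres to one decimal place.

For a line source L₁ − L₂ = 10·log₁₀(r₂/r₁), so r₂ = r₁·10^((L₁−L₂)/10).
r₂ = 4.7·10^((73.5−52.4)/10) = 4.7·10^(21.1/10) = 605.48 m.

605.5 m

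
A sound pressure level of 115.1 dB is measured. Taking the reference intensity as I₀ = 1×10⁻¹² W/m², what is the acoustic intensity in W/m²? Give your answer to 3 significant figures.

I/I₀ = 10^(115.1/10) = 3.236e+11, so I = 3.236e+11 × 10⁻¹² W/m².

0.324 W/m²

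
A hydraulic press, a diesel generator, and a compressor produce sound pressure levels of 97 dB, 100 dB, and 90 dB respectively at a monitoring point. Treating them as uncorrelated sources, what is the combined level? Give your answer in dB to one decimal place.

Incoherent sources combine by intensity addition: L_total = 10·log₁₀(Σ 10^(L_i/10)).
Σ 10^(L/10) = 10^(97/10) + 10^(100/10) + 10^(90/10) = 1.601e+10.
L_total = 10·log₁₀(1.601e+10) = 102.04 dB.

102.0 dB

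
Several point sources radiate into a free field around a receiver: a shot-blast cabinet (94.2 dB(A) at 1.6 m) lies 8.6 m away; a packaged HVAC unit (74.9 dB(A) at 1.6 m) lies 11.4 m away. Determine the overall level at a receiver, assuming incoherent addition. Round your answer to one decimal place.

79.6 dB(A)

Propagate each source to the receiver with L = L_ref − 20·log₁₀(r/r_ref), then add intensities.
shot-blast cabinet: 94.2 − 20·log₁₀(8.6/1.6) = 94.2 − 14.61 = 79.59 dB(A).
packaged HVAC unit: 74.9 − 20·log₁₀(11.4/1.6) = 74.9 − 17.06 = 57.84 dB(A).
Σ 10^(L/10) = 9.165e+07 → L_total = 10·log₁₀(9.165e+07) = 79.62 dB(A).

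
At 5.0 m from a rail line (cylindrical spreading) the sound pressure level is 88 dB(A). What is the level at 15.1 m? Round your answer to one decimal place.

83.2 dB(A)

For a line source, L₂ = L₁ − 10·log₁₀(r₂/r₁).
L₂ = 88 − 10·log₁₀(15.1/5.0) = 88 − 4.800 = 83.20 dB(A).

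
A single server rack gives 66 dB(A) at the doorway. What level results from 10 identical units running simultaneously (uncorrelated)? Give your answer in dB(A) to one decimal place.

With 10 equal, uncorrelated contributions the intensity is 10× that of one unit, giving a rise of 10·log₁₀ 10.
L_total = 66 + 10·log₁₀(10) = 66 + 10.000 = 76.00 dB(A).

76.0 dB(A)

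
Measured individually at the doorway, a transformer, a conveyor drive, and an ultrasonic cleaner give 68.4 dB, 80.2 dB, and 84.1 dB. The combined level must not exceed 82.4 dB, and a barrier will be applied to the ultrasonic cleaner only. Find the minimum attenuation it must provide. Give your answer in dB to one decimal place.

6.2 dB

The untreated sources together contribute 10^(68.4/10) + 10^(80.2/10) = 1.116e+08, i.e. 80.48 dB.
To meet 82.4 dB overall, the treated ultrasonic cleaner may contribute at most 10^(82.4/10) − 1.116e+08 = 6.215e+07, i.e. 77.93 dB.
Required insertion loss = 84.1 − 77.93 = 6.17 dB.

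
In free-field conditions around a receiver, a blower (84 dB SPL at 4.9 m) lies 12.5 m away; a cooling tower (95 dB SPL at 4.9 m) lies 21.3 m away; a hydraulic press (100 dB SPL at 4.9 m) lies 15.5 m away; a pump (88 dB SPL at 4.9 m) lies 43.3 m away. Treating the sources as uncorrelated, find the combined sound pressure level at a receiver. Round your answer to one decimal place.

Apply inverse-square spreading to bring every level to the receiver, then sum 10^(L/10).
blower: 84 − 20·log₁₀(12.5/4.9) = 84 − 8.13 = 75.87 dB SPL.
cooling tower: 95 − 20·log₁₀(21.3/4.9) = 95 − 12.76 = 82.24 dB SPL.
hydraulic press: 100 − 20·log₁₀(15.5/4.9) = 100 − 10.00 = 90.00 dB SPL.
pump: 88 − 20·log₁₀(43.3/4.9) = 88 − 18.93 = 69.07 dB SPL.
Σ 10^(L/10) = 1.213e+09 → L_total = 10·log₁₀(1.213e+09) = 90.84 dB SPL.

90.8 dB SPL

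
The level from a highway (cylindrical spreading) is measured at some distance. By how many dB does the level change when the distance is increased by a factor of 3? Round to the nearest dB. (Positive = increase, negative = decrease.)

-5 dB

With cylindrical spreading the level changes by −10·log₁₀(r₂/r₁).
ΔL = −10·log₁₀(3) = -4.77 dB.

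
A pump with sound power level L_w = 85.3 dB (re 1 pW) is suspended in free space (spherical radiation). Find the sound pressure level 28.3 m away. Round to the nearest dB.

45 dB

The power spreads over a sphere of area 4π·r², so L_p = L_w − 10·log₁₀(4π·r²).
4π·r² = 1.006e+04 m², 10·log₁₀ of that is 40.028 dB.
L_p = 85.3 − 40.028 = 45.27 dB.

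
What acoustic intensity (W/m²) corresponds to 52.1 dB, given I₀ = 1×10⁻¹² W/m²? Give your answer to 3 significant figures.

1.62e-07 W/m²

I = I₀·10^(L/10) = 10⁻¹² × 10^(52.1/10) = 10^(-6.790).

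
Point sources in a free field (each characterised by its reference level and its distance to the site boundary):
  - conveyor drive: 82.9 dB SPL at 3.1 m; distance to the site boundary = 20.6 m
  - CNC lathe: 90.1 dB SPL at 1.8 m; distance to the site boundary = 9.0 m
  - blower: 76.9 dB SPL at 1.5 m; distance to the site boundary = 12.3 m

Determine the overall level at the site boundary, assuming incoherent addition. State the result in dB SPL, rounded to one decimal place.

Propagate each source to the receiver with L = L_ref − 20·log₁₀(r/r_ref), then add intensities.
conveyor drive: 82.9 − 20·log₁₀(20.6/3.1) = 82.9 − 16.45 = 66.45 dB SPL.
CNC lathe: 90.1 − 20·log₁₀(9.0/1.8) = 90.1 − 13.98 = 76.12 dB SPL.
blower: 76.9 − 20·log₁₀(12.3/1.5) = 76.9 − 18.28 = 58.62 dB SPL.
Σ 10^(L/10) = 4.608e+07 → L_total = 10·log₁₀(4.608e+07) = 76.63 dB SPL.

76.6 dB SPL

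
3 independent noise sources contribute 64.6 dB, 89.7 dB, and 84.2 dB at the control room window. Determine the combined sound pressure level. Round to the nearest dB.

91 dB

Incoherent sources combine by intensity addition: L_total = 10·log₁₀(Σ 10^(L_i/10)).
Σ 10^(L/10) = 10^(64.6/10) + 10^(89.7/10) + 10^(84.2/10) = 1.199e+09.
L_total = 10·log₁₀(1.199e+09) = 90.79 dB.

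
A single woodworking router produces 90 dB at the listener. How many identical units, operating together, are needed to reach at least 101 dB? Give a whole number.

13

Need L₁ + 10·log₁₀ N ≥ 101, i.e. log₁₀ N ≥ 1.10.
N ≥ 10^(11.0/10) = 12.589, so N = 13.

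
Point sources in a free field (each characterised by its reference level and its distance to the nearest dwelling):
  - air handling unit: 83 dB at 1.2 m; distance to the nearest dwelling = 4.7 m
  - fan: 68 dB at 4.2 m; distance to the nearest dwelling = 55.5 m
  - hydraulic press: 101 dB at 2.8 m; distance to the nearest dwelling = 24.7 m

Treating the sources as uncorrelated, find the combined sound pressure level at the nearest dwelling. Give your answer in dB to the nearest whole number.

82 dB

First find each source's level at the receiver (point-source: −20·log₁₀(r/r_ref)), then combine on an intensity basis.
air handling unit: 83 − 20·log₁₀(4.7/1.2) = 83 − 11.86 = 71.14 dB.
fan: 68 − 20·log₁₀(55.5/4.2) = 68 − 22.42 = 45.58 dB.
hydraulic press: 101 − 20·log₁₀(24.7/2.8) = 101 − 18.91 = 82.09 dB.
Σ 10^(L/10) = 1.748e+08 → L_total = 10·log₁₀(1.748e+08) = 82.43 dB.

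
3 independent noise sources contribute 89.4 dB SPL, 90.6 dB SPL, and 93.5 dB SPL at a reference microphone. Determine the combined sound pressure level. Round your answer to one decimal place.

Incoherent sources combine by intensity addition: L_total = 10·log₁₀(Σ 10^(L_i/10)).
Σ 10^(L/10) = 10^(89.4/10) + 10^(90.6/10) + 10^(93.5/10) = 4.258e+09.
L_total = 10·log₁₀(4.258e+09) = 96.29 dB SPL.

96.3 dB SPL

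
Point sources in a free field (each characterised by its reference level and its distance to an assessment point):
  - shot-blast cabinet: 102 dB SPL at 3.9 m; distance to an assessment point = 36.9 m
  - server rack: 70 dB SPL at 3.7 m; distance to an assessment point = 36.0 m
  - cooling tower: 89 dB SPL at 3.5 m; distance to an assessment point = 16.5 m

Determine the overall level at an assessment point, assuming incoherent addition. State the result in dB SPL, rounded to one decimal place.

83.3 dB SPL

Propagate each source to the receiver with L = L_ref − 20·log₁₀(r/r_ref), then add intensities.
shot-blast cabinet: 102 − 20·log₁₀(36.9/3.9) = 102 − 19.52 = 82.48 dB SPL.
server rack: 70 − 20·log₁₀(36.0/3.7) = 70 − 19.76 = 50.24 dB SPL.
cooling tower: 89 − 20·log₁₀(16.5/3.5) = 89 − 13.47 = 75.53 dB SPL.
Σ 10^(L/10) = 2.129e+08 → L_total = 10·log₁₀(2.129e+08) = 83.28 dB SPL.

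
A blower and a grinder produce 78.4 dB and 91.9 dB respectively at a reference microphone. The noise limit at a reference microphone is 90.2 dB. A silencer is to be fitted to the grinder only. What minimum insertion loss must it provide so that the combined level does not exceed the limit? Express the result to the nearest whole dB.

Fixed contribution from the other source: Σ 10^(L/10) = 10^(78.4/10) = 6.918e+07 (78.40 dB).
To meet 90.2 dB overall, the treated grinder may contribute at most 10^(90.2/10) − 6.918e+07 = 9.779e+08, i.e. 89.90 dB.
Required insertion loss = 91.9 − 89.90 = 2.00 dB.

2 dB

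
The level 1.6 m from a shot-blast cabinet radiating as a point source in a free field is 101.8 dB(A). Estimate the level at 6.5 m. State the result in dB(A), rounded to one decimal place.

89.6 dB(A)

For a point source, L₂ = L₁ − 20·log₁₀(r₂/r₁).
L₂ = 101.8 − 20·log₁₀(6.5/1.6) = 101.8 − 12.176 = 89.62 dB(A).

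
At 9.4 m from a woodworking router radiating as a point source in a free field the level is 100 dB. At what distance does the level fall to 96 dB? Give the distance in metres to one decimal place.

The 4.0 dB drop corresponds to a distance ratio of 10^(4.0/20) for a point source.
r₂ = 9.4·10^((100−96)/20) = 9.4·10^(4.0/20) = 14.90 m.

14.9 m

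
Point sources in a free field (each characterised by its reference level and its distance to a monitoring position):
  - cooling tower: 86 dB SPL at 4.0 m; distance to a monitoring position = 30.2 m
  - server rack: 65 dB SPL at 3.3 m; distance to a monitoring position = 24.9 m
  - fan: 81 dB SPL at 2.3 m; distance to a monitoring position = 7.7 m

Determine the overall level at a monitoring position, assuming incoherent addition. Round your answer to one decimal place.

Propagate each source to the receiver with L = L_ref − 20·log₁₀(r/r_ref), then add intensities.
cooling tower: 86 − 20·log₁₀(30.2/4.0) = 86 − 17.56 = 68.44 dB SPL.
server rack: 65 − 20·log₁₀(24.9/3.3) = 65 − 17.55 = 47.45 dB SPL.
fan: 81 − 20·log₁₀(7.7/2.3) = 81 − 10.50 = 70.50 dB SPL.
Σ 10^(L/10) = 1.827e+07 → L_total = 10·log₁₀(1.827e+07) = 72.62 dB SPL.

72.6 dB SPL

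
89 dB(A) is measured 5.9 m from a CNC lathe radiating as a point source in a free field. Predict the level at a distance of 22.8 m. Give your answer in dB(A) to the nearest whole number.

77 dB(A)

Spherical spreading from a point source gives a 20·log₁₀(r₂/r₁) drop.
L₂ = 89 − 20·log₁₀(22.8/5.9) = 89 − 11.742 = 77.26 dB(A).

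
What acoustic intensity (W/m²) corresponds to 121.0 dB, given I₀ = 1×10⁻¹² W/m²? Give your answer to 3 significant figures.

I/I₀ = 10^(121.0/10) = 1.259e+12, so I = 1.259e+12 × 10⁻¹² W/m².

1.26 W/m²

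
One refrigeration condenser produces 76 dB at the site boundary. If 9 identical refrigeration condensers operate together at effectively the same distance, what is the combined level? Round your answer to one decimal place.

85.5 dB

With 9 equal, uncorrelated contributions the intensity is 9× that of one unit, giving a rise of 10·log₁₀ 9.
L_total = 76 + 10·log₁₀(9) = 76 + 9.542 = 85.54 dB.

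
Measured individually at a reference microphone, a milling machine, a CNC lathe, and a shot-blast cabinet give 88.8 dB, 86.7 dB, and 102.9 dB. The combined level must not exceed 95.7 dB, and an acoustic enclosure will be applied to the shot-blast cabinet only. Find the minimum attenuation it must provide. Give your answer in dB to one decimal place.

Fixed contribution from the other sources: Σ 10^(L/10) = 10^(88.8/10) + 10^(86.7/10) = 1.226e+09 (90.89 dB).
The limit corresponds to 10^(95.7/10) = 3.715e+09; subtracting the fixed part leaves 2.489e+09 for the shot-blast cabinet, i.e. 93.96 dB.
So the shot-blast cabinet must be reduced from 102.9 to 93.96 dB: IL = 8.94 dB.

8.9 dB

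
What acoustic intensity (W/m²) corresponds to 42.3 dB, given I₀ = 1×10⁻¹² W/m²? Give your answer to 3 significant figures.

1.70e-08 W/m²

I/I₀ = 10^(42.3/10) = 1.698e+04, so I = 1.698e+04 × 10⁻¹² W/m².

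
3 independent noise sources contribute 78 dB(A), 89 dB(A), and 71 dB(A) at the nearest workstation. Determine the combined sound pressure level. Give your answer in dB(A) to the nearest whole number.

89 dB(A)

For uncorrelated sources the intensities add, so convert each level to linear form, sum, and take 10·log₁₀ of the total.
Σ 10^(L/10) = 10^(78/10) + 10^(89/10) + 10^(71/10) = 8.700e+08.
L_total = 10·log₁₀(8.700e+08) = 89.40 dB(A).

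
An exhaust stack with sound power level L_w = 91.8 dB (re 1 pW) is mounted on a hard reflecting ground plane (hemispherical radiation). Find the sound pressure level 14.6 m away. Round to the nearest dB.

The power spreads over a hemisphere of area 2π·r², so L_p = L_w − 10·log₁₀(2π·r²).
2π·r² = 1339 m², 10·log₁₀ of that is 31.269 dB.
L_p = 91.8 − 31.269 = 60.53 dB.

61 dB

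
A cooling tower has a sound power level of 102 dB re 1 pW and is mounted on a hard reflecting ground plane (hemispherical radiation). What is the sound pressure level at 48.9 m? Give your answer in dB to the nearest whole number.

60 dB

The power spreads over a hemisphere of area 2π·r², so L_p = L_w − 10·log₁₀(2π·r²).
2π·r² = 1.502e+04 m², 10·log₁₀ of that is 41.768 dB.
L_p = 102 − 41.768 = 60.23 dB.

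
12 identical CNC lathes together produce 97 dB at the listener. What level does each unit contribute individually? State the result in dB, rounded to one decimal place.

12 equal contributions raise the level by 10·log₁₀ 12 = 10.792 dB, so each unit alone gives 97 − 10.792.

86.2 dB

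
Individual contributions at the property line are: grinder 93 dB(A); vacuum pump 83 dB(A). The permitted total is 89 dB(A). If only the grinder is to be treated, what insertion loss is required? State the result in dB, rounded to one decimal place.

5.3 dB

The untreated sources together contribute 10^(83/10) = 1.995e+08, i.e. 83.00 dB(A).
To meet 89 dB(A) overall, the treated grinder may contribute at most 10^(89/10) − 1.995e+08 = 5.948e+08, i.e. 87.74 dB(A).
Required insertion loss = 93 − 87.74 = 5.26 dB.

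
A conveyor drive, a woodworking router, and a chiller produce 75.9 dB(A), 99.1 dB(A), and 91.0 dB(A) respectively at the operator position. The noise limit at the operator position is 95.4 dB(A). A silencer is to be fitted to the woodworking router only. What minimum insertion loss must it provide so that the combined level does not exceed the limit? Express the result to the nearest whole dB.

6 dB

Everything except the woodworking router sums to 10^(75.9/10) + 10^(91.0/10) = 1.298e+09 in linear terms, 91.13 dB(A).
The limit corresponds to 10^(95.4/10) = 3.467e+09; subtracting the fixed part leaves 2.170e+09 for the woodworking router, i.e. 93.36 dB(A).
So the woodworking router must be reduced from 99.1 to 93.36 dB(A): IL = 5.74 dB.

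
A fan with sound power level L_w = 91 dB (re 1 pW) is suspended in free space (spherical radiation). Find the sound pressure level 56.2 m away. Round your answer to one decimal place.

The power spreads over a sphere of area 4π·r², so L_p = L_w − 10·log₁₀(4π·r²).
4π·r² = 3.969e+04 m², 10·log₁₀ of that is 45.987 dB.
L_p = 91 − 45.987 = 45.01 dB.

45.0 dB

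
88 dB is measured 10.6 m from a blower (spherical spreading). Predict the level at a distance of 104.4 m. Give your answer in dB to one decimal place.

68.1 dB

For a point source, L₂ = L₁ − 20·log₁₀(r₂/r₁).
L₂ = 88 − 20·log₁₀(104.4/10.6) = 88 − 19.868 = 68.13 dB.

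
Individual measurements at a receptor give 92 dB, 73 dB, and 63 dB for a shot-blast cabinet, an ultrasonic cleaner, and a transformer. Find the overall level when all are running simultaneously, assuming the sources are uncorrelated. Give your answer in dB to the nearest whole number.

Incoherent sources combine by intensity addition: L_total = 10·log₁₀(Σ 10^(L_i/10)).
Σ 10^(L/10) = 10^(92/10) + 10^(73/10) + 10^(63/10) = 1.607e+09.
L_total = 10·log₁₀(1.607e+09) = 92.06 dB.

92 dB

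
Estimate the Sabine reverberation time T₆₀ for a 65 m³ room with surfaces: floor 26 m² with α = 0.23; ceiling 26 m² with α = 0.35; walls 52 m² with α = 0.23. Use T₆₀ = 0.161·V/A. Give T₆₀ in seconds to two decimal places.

Total absorption A = 26·0.23 + 26·0.35 + 52·0.23 = 27.04 m² sabins.
T₆₀ = 0.161·V/A = 0.161·65/27.04 = 0.387 s.

0.39 s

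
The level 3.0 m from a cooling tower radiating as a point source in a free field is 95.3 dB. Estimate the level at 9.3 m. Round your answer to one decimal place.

Spherical spreading from a point source gives a 20·log₁₀(r₂/r₁) drop.
L₂ = 95.3 − 20·log₁₀(9.3/3.0) = 95.3 − 9.827 = 85.47 dB.

85.5 dB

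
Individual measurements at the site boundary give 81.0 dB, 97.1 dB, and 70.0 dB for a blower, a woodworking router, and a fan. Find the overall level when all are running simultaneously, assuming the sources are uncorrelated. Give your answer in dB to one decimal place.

97.2 dB

For uncorrelated sources the intensities add, so convert each level to linear form, sum, and take 10·log₁₀ of the total.
Σ 10^(L/10) = 10^(81.0/10) + 10^(97.1/10) + 10^(70.0/10) = 5.265e+09.
L_total = 10·log₁₀(5.265e+09) = 97.21 dB.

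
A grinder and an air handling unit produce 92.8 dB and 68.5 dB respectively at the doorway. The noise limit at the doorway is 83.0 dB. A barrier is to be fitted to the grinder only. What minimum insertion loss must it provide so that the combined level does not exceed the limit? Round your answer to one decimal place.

10.0 dB

Everything except the grinder sums to 10^(68.5/10) = 7.079e+06 in linear terms, 68.50 dB.
The limit corresponds to 10^(83.0/10) = 1.995e+08; subtracting the fixed part leaves 1.924e+08 for the grinder, i.e. 82.84 dB.
Required insertion loss = 92.8 − 82.84 = 9.96 dB.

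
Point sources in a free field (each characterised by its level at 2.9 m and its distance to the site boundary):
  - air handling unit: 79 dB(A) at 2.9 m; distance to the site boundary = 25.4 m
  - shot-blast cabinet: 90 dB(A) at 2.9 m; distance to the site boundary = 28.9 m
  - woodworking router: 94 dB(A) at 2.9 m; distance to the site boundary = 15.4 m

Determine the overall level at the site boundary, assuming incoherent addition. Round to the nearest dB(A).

Propagate each source to the receiver with L = L_ref − 20·log₁₀(r/r_ref), then add intensities.
air handling unit: 79 − 20·log₁₀(25.4/2.9) = 79 − 18.85 = 60.15 dB(A).
shot-blast cabinet: 90 − 20·log₁₀(28.9/2.9) = 90 − 19.97 = 70.03 dB(A).
woodworking router: 94 − 20·log₁₀(15.4/2.9) = 94 − 14.50 = 79.50 dB(A).
Σ 10^(L/10) = 1.002e+08 → L_total = 10·log₁₀(1.002e+08) = 80.01 dB(A).

80 dB(A)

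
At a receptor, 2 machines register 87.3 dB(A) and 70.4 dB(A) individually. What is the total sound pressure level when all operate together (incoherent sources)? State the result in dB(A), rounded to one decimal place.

87.4 dB(A)

For uncorrelated sources the intensities add, so convert each level to linear form, sum, and take 10·log₁₀ of the total.
Σ 10^(L/10) = 10^(87.3/10) + 10^(70.4/10) = 5.480e+08.
L_total = 10·log₁₀(5.480e+08) = 87.39 dB(A).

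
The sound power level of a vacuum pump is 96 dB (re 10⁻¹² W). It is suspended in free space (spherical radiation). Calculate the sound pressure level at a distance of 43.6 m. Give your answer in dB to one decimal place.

The power spreads over a sphere of area 4π·r², so L_p = L_w − 10·log₁₀(4π·r²).
4π·r² = 2.389e+04 m², 10·log₁₀ of that is 43.782 dB.
L_p = 96 − 43.782 = 52.22 dB.

52.2 dB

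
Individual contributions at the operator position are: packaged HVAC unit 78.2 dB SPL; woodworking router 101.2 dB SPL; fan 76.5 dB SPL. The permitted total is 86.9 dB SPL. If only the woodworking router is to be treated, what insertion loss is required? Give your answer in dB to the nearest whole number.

15 dB

Fixed contribution from the other sources: Σ 10^(L/10) = 10^(78.2/10) + 10^(76.5/10) = 1.107e+08 (80.44 dB SPL).
The limit corresponds to 10^(86.9/10) = 4.898e+08; subtracting the fixed part leaves 3.790e+08 for the woodworking router, i.e. 85.79 dB SPL.
So the woodworking router must be reduced from 101.2 to 85.79 dB SPL: IL = 15.41 dB.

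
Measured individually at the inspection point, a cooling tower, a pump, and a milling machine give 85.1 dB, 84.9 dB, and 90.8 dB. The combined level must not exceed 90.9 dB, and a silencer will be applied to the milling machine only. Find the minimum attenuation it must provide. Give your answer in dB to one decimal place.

3.0 dB

Fixed contribution from the other sources: Σ 10^(L/10) = 10^(85.1/10) + 10^(84.9/10) = 6.326e+08 (88.01 dB).
The limit corresponds to 10^(90.9/10) = 1.230e+09; subtracting the fixed part leaves 5.976e+08 for the milling machine, i.e. 87.76 dB.
Required insertion loss = 90.8 − 87.76 = 3.04 dB.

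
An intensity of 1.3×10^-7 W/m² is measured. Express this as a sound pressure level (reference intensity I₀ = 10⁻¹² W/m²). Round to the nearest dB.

51 dB

Dividing by I₀ shifts the exponent by 12: I/I₀ = 1.3×10^5.
L = 10·(0.1139 + 5) = 51.14 dB.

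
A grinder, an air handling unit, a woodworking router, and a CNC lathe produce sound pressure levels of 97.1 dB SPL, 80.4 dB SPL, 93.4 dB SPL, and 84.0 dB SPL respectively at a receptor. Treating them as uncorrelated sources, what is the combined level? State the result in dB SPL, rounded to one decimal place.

98.9 dB SPL

For uncorrelated sources the intensities add, so convert each level to linear form, sum, and take 10·log₁₀ of the total.
Σ 10^(L/10) = 10^(97.1/10) + 10^(80.4/10) + 10^(93.4/10) + 10^(84.0/10) = 7.677e+09.
L_total = 10·log₁₀(7.677e+09) = 98.85 dB SPL.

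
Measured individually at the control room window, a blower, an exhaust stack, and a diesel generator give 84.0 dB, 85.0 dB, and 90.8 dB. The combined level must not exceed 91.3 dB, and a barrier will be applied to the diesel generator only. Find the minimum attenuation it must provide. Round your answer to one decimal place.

1.9 dB

The untreated sources together contribute 10^(84.0/10) + 10^(85.0/10) = 5.674e+08, i.e. 87.54 dB.
To meet 91.3 dB overall, the treated diesel generator may contribute at most 10^(91.3/10) − 5.674e+08 = 7.815e+08, i.e. 88.93 dB.
Required insertion loss = 90.8 − 88.93 = 1.87 dB.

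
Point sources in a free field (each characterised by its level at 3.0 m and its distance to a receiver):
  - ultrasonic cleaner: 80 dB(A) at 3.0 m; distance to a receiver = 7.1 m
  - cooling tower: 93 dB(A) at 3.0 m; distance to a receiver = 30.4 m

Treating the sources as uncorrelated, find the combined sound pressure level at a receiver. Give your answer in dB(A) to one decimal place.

75.7 dB(A)

First find each source's level at the receiver (point-source: −20·log₁₀(r/r_ref)), then combine on an intensity basis.
ultrasonic cleaner: 80 − 20·log₁₀(7.1/3.0) = 80 − 7.48 = 72.52 dB(A).
cooling tower: 93 − 20·log₁₀(30.4/3.0) = 93 − 20.12 = 72.88 dB(A).
Σ 10^(L/10) = 3.728e+07 → L_total = 10·log₁₀(3.728e+07) = 75.72 dB(A).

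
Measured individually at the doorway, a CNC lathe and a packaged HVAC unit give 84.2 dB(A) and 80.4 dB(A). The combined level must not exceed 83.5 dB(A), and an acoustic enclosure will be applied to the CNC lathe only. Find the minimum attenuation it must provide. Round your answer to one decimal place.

Fixed contribution from the other source: Σ 10^(L/10) = 10^(80.4/10) = 1.096e+08 (80.40 dB(A)).
The limit corresponds to 10^(83.5/10) = 2.239e+08; subtracting the fixed part leaves 1.142e+08 for the CNC lathe, i.e. 80.58 dB(A).
Required insertion loss = 84.2 − 80.58 = 3.62 dB.

3.6 dB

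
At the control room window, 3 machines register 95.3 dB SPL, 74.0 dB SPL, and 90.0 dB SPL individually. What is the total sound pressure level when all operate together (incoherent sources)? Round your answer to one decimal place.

For uncorrelated sources the intensities add, so convert each level to linear form, sum, and take 10·log₁₀ of the total.
Σ 10^(L/10) = 10^(95.3/10) + 10^(74.0/10) + 10^(90.0/10) = 4.414e+09.
L_total = 10·log₁₀(4.414e+09) = 96.45 dB SPL.

96.4 dB SPL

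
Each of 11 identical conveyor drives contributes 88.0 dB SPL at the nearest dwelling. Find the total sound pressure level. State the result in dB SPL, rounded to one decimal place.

L_total = L₁ + 10·log₁₀ N for N identical incoherent sources.
L_total = 88.0 + 10·log₁₀(11) = 88.0 + 10.414 = 98.41 dB SPL.

98.4 dB SPL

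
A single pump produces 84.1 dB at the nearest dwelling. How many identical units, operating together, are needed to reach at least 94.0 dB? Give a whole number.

10

The shortfall is 94.0 − 84.1 = 9.9 dB, and N units add 10·log₁₀ N, so need 10·log₁₀ N ≥ 9.9.
N ≥ 10^(9.9/10) = 9.772, so N = 10.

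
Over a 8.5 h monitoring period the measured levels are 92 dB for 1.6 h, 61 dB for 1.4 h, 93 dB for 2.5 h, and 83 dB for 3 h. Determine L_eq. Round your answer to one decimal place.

Weight each interval's intensity by its duration and average over T = 8.5 h:
Σ tᵢ·10^(Lᵢ/10) = 1.6·10^(92/10) + 1.4·10^(61/10) + 2.5·10^(93/10) + 3·10^(83/10) = 8.124e+09.
L_eq = 10·log₁₀(8.124e+09/8.5) = 89.80 dB.

89.8 dB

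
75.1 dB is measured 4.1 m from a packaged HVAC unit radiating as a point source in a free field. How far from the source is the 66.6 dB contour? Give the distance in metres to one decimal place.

10.9 m

Point-source spreading drops the level by 20·log₁₀(r₂/r₁); inverting, r₂/r₁ = 10^(ΔL/20).
r₂ = 4.1·10^((75.1−66.6)/20) = 4.1·10^(8.5/20) = 10.91 m.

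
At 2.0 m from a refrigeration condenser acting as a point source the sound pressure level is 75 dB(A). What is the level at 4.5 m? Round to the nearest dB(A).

Spherical spreading from a point source gives a 20·log₁₀(r₂/r₁) drop.
L₂ = 75 − 20·log₁₀(4.5/2.0) = 75 − 7.044 = 67.96 dB(A).

68 dB(A)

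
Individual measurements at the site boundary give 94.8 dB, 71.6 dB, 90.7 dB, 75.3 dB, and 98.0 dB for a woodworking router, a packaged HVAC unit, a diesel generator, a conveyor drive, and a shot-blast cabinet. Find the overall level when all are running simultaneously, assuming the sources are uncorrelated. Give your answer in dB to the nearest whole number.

100 dB

Incoherent sources combine by intensity addition: L_total = 10·log₁₀(Σ 10^(L_i/10)).
Σ 10^(L/10) = 10^(94.8/10) + 10^(71.6/10) + 10^(90.7/10) + 10^(75.3/10) + 10^(98.0/10) = 1.055e+10.
L_total = 10·log₁₀(1.055e+10) = 100.23 dB.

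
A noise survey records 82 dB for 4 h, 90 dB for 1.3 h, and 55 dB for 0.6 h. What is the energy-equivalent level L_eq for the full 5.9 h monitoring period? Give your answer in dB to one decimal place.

L_eq = 10·log₁₀[(1/T)·Σ tᵢ·10^(Lᵢ/10)] with T = 5.9 h.
Σ tᵢ·10^(Lᵢ/10) = 4·10^(82/10) + 1.3·10^(90/10) + 0.6·10^(55/10) = 1.934e+09.
L_eq = 10·log₁₀(1.934e+09/5.9) = 85.16 dB.

85.2 dB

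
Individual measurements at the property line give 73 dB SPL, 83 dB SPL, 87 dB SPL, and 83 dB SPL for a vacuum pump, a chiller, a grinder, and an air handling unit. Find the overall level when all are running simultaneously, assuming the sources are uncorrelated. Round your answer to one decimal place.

For uncorrelated sources the intensities add, so convert each level to linear form, sum, and take 10·log₁₀ of the total.
Σ 10^(L/10) = 10^(73/10) + 10^(83/10) + 10^(87/10) + 10^(83/10) = 9.202e+08.
L_total = 10·log₁₀(9.202e+08) = 89.64 dB SPL.

89.6 dB SPL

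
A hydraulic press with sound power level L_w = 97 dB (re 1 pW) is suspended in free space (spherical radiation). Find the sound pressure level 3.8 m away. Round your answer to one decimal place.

74.4 dB

The power spreads over a sphere of area 4π·r², so L_p = L_w − 10·log₁₀(4π·r²).
4π·r² = 181.5 m², 10·log₁₀ of that is 22.588 dB.
L_p = 97 − 22.588 = 74.41 dB.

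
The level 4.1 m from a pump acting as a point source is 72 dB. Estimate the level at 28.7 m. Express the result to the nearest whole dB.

55 dB

Point-source attenuation: ΔL = 20·log₁₀(r₂/r₁) = 20·log₁₀(28.7/4.1) = 16.902 dB.
L₂ = 72 − 20·log₁₀(28.7/4.1) = 72 − 16.902 = 55.10 dB.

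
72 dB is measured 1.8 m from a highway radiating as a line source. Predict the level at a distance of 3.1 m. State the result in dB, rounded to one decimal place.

69.6 dB

For a line source, L₂ = L₁ − 10·log₁₀(r₂/r₁).
L₂ = 72 − 10·log₁₀(3.1/1.8) = 72 − 2.361 = 69.64 dB.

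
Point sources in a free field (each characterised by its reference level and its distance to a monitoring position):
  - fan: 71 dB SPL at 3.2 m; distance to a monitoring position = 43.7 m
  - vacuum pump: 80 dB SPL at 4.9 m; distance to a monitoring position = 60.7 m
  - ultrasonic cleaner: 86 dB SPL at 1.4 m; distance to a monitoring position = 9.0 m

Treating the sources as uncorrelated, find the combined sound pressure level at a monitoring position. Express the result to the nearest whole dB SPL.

70 dB SPL

Apply inverse-square spreading to bring every level to the receiver, then sum 10^(L/10).
fan: 71 − 20·log₁₀(43.7/3.2) = 71 − 22.71 = 48.29 dB SPL.
vacuum pump: 80 − 20·log₁₀(60.7/4.9) = 80 − 21.86 = 58.14 dB SPL.
ultrasonic cleaner: 86 − 20·log₁₀(9.0/1.4) = 86 − 16.16 = 69.84 dB SPL.
Σ 10^(L/10) = 1.035e+07 → L_total = 10·log₁₀(1.035e+07) = 70.15 dB SPL.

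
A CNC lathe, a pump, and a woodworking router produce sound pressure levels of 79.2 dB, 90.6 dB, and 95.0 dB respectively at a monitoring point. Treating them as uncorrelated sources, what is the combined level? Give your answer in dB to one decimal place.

96.4 dB

Incoherent sources combine by intensity addition: L_total = 10·log₁₀(Σ 10^(L_i/10)).
Σ 10^(L/10) = 10^(79.2/10) + 10^(90.6/10) + 10^(95.0/10) = 4.394e+09.
L_total = 10·log₁₀(4.394e+09) = 96.43 dB.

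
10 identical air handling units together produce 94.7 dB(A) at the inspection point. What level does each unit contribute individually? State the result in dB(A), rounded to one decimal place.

84.7 dB(A)

Dividing the total intensity by 10 lowers the level by 10·log₁₀ 10 = 10.000 dB: L₁ = 94.7 − 10.000.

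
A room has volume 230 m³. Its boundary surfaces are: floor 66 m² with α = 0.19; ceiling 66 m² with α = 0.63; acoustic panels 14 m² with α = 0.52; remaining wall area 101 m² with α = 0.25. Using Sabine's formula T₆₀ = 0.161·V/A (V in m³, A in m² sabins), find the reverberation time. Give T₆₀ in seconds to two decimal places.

Summing Sᵢαᵢ: 66·0.19 + 66·0.63 + 14·0.52 + 101·0.25 = 86.65 m².
T₆₀ = 0.161·V/A = 0.161·230/86.65 = 0.427 s.

0.43 s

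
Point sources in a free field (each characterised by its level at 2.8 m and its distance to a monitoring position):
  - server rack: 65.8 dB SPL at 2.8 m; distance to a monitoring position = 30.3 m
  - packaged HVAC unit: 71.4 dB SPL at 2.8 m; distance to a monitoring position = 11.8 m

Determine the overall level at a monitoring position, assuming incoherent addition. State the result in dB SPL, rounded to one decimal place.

59.1 dB SPL

First find each source's level at the receiver (point-source: −20·log₁₀(r/r_ref)), then combine on an intensity basis.
server rack: 65.8 − 20·log₁₀(30.3/2.8) = 65.8 − 20.69 = 45.11 dB SPL.
packaged HVAC unit: 71.4 − 20·log₁₀(11.8/2.8) = 71.4 − 12.49 = 58.91 dB SPL.
Σ 10^(L/10) = 8.097e+05 → L_total = 10·log₁₀(8.097e+05) = 59.08 dB SPL.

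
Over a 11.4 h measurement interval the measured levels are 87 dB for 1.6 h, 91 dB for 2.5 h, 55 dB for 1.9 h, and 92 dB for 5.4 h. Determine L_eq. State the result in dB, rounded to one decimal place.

L_eq = 10·log₁₀[(1/T)·Σ tᵢ·10^(Lᵢ/10)] with T = 11.4 h.
Σ tᵢ·10^(Lᵢ/10) = 1.6·10^(87/10) + 2.5·10^(91/10) + 1.9·10^(55/10) + 5.4·10^(92/10) = 1.251e+10.
L_eq = 10·log₁₀(1.251e+10/11.4) = 90.40 dB.

90.4 dB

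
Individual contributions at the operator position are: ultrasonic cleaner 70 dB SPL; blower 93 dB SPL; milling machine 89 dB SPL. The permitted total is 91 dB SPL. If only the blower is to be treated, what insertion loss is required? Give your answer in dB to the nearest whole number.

Everything except the blower sums to 10^(70/10) + 10^(89/10) = 8.043e+08 in linear terms, 89.05 dB SPL.
The limit corresponds to 10^(91/10) = 1.259e+09; subtracting the fixed part leaves 4.546e+08 for the blower, i.e. 86.58 dB SPL.
Required insertion loss = 93 − 86.58 = 6.42 dB.

6 dB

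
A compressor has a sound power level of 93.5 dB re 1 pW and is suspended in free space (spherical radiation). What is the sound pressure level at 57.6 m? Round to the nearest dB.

47 dB

Free-field spherical radiation: L_p = L_w − 10·log₁₀(4π·r²), r = 57.6 m.
4π·r² = 4.169e+04 m², 10·log₁₀ of that is 46.201 dB.
L_p = 93.5 − 46.201 = 47.30 dB.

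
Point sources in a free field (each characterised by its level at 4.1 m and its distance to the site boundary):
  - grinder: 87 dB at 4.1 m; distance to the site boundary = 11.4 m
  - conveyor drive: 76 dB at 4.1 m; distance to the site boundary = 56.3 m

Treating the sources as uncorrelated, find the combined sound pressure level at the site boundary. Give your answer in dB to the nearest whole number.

78 dB

First find each source's level at the receiver (point-source: −20·log₁₀(r/r_ref)), then combine on an intensity basis.
grinder: 87 − 20·log₁₀(11.4/4.1) = 87 − 8.88 = 78.12 dB.
conveyor drive: 76 − 20·log₁₀(56.3/4.1) = 76 − 22.75 = 53.25 dB.
Σ 10^(L/10) = 6.504e+07 → L_total = 10·log₁₀(6.504e+07) = 78.13 dB.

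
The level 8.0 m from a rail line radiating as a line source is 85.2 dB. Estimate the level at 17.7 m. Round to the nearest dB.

Line-source attenuation: ΔL = 10·log₁₀(r₂/r₁) = 10·log₁₀(17.7/8.0) = 3.449 dB.
L₂ = 85.2 − 10·log₁₀(17.7/8.0) = 85.2 − 3.449 = 81.75 dB.

82 dB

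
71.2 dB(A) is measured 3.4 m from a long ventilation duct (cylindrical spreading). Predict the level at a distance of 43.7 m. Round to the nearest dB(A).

Line-source attenuation: ΔL = 10·log₁₀(r₂/r₁) = 10·log₁₀(43.7/3.4) = 11.090 dB.
L₂ = 71.2 − 10·log₁₀(43.7/3.4) = 71.2 − 11.090 = 60.11 dB(A).

60 dB(A)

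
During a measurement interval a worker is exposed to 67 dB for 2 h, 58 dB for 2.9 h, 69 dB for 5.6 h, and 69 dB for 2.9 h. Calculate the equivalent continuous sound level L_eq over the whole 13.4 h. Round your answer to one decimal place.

Weight each interval's intensity by its duration and average over T = 13.4 h:
Σ tᵢ·10^(Lᵢ/10) = 2·10^(67/10) + 2.9·10^(58/10) + 5.6·10^(69/10) + 2.9·10^(69/10) = 7.937e+07.
L_eq = 10·log₁₀(7.937e+07/13.4) = 67.73 dB.

67.7 dB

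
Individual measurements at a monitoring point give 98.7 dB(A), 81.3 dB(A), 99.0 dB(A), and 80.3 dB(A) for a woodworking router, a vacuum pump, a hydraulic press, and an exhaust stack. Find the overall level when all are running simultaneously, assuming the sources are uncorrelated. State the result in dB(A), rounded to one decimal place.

101.9 dB(A)

For uncorrelated sources the intensities add, so convert each level to linear form, sum, and take 10·log₁₀ of the total.
Σ 10^(L/10) = 10^(98.7/10) + 10^(81.3/10) + 10^(99.0/10) + 10^(80.3/10) = 1.560e+10.
L_total = 10·log₁₀(1.560e+10) = 101.93 dB(A).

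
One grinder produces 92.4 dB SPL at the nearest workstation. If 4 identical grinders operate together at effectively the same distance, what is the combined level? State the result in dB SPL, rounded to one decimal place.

98.4 dB SPL

With 4 equal, uncorrelated contributions the intensity is 4× that of one unit, giving a rise of 10·log₁₀ 4.
L_total = 92.4 + 10·log₁₀(4) = 92.4 + 6.021 = 98.42 dB SPL.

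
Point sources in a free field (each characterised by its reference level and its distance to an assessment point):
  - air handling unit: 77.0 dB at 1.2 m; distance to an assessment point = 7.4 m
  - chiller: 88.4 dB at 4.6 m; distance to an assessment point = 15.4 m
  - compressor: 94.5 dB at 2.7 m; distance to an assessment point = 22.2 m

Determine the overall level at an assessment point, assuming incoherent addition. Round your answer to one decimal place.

80.2 dB

First find each source's level at the receiver (point-source: −20·log₁₀(r/r_ref)), then combine on an intensity basis.
air handling unit: 77.0 − 20·log₁₀(7.4/1.2) = 77.0 − 15.80 = 61.20 dB.
chiller: 88.4 − 20·log₁₀(15.4/4.6) = 88.4 − 10.50 = 77.90 dB.
compressor: 94.5 − 20·log₁₀(22.2/2.7) = 94.5 − 18.30 = 76.20 dB.
Σ 10^(L/10) = 1.047e+08 → L_total = 10·log₁₀(1.047e+08) = 80.20 dB.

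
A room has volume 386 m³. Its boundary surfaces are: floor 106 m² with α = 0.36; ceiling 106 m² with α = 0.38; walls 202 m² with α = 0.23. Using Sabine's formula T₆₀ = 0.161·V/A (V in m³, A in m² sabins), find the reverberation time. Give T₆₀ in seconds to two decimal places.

Summing Sᵢαᵢ: 106·0.36 + 106·0.38 + 202·0.23 = 124.90 m².
T₆₀ = 0.161·V/A = 0.161·386/124.90 = 0.498 s.

0.50 s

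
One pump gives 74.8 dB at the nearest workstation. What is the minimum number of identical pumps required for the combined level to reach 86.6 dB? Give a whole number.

The shortfall is 86.6 − 74.8 = 11.8 dB, and N units add 10·log₁₀ N, so need 10·log₁₀ N ≥ 11.8.
N ≥ 10^(11.8/10) = 15.136, so N = 16.

16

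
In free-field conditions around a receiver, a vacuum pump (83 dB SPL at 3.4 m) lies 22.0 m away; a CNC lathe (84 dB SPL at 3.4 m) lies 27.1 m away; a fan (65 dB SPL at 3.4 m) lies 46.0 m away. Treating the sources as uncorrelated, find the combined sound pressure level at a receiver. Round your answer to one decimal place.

69.4 dB SPL

First find each source's level at the receiver (point-source: −20·log₁₀(r/r_ref)), then combine on an intensity basis.
vacuum pump: 83 − 20·log₁₀(22.0/3.4) = 83 − 16.22 = 66.78 dB SPL.
CNC lathe: 84 − 20·log₁₀(27.1/3.4) = 84 − 18.03 = 65.97 dB SPL.
fan: 65 − 20·log₁₀(46.0/3.4) = 65 − 22.63 = 42.37 dB SPL.
Σ 10^(L/10) = 8.737e+06 → L_total = 10·log₁₀(8.737e+06) = 69.41 dB SPL.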